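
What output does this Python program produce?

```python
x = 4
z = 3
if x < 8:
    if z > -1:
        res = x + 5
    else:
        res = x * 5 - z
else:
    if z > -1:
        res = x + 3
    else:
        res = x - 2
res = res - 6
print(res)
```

3

x=4, z=3
x < 8 is True; z > -1 is True
→ res = x + 5 = 9
res = 9-6 = 3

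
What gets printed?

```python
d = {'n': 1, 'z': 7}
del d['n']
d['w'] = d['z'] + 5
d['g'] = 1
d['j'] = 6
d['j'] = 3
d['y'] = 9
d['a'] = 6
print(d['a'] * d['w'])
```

72

del 'n' → {'z': 7}
d['w'] = d['z']+5 = 12 → {'z': 7, 'w': 12}
d['g'] = 1 → {'z': 7, 'w': 12, 'g': 1}
d['j'] = 6 → {'z': 7, 'w': 12, 'g': 1, 'j': 6}
d['j'] = 3 → {'z': 7, 'w': 12, 'g': 1, 'j': 3}
d['y'] = 9 → {'z': 7, 'w': 12, 'g': 1, 'j': 3, 'y': 9}
d['a'] = 6 → {'z': 7, 'w': 12, 'g': 1, 'j': 3, 'y': 9, 'a': 6}
d['a']*d['w'] = 6*12 = 72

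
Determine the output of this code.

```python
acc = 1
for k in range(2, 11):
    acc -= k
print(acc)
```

k=2: acc = 1-2 = -1
k=3: acc = (-1)-3 = -4
k=4: acc = (-4)-4 = -8
k=5: acc = (-8)-5 = -13
k=6: acc = (-13)-6 = -19
k=7: acc = (-19)-7 = -26
k=8: acc = (-26)-8 = -34
k=9: acc = (-34)-9 = -43
k=10: acc = (-43)-10 = -53

-53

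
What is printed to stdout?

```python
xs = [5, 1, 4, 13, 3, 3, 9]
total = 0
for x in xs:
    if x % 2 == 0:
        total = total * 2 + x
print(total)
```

x=5: not even
x=1: not even
x=4: even, total = 0*2+4 = 4
x=13: not even
x=3: not even
x=3: not even
x=9: not even

4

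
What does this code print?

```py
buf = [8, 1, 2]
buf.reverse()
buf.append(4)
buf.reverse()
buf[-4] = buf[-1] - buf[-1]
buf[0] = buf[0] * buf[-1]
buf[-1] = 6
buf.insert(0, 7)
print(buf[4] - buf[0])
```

reverse → [2, 1, 8]
append 4 → [2, 1, 8, 4]
reverse → [4, 8, 1, 2]
buf[-4] = buf[-1]-buf[-1] = 2-2 = 0 → [0, 8, 1, 2]
buf[0] = buf[0]*buf[-1] = 0*2 = 0 → [0, 8, 1, 2]
buf[-1] = 6 → [0, 8, 1, 6]
insert 7 at 0 → [7, 0, 8, 1, 6]
buf[4]-buf[0] = 6-7 = -1

-1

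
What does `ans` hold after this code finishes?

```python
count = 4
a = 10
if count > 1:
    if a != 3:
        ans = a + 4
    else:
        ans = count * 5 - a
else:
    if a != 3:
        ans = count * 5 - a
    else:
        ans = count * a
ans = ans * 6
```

count=4, a=10
count > 1 is True; a != 3 is True
→ ans = a + 4 = 14
ans = 14*6 = 84

84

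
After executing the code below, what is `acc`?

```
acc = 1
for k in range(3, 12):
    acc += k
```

64

k=3: acc = 1+3 = 4
k=4: acc = 4+4 = 8
k=5: acc = 8+5 = 13
k=6: acc = 13+6 = 19
k=7: acc = 19+7 = 26
k=8: acc = 26+8 = 34
k=9: acc = 34+9 = 43
k=10: acc = 43+10 = 53
k=11: acc = 53+11 = 64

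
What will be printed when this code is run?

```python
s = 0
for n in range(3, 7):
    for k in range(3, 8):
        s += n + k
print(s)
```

n=3,k=3: s = 0+6 = 6
n=3,k=4: s = 6+7 = 13
n=3,k=5: s = 13+8 = 21
n=3,k=6: s = 21+9 = 30
n=3,k=7: s = 30+10 = 40
n=4,k=3: s = 40+7 = 47
n=4,k=4: s = 47+8 = 55
n=4,k=5: s = 55+9 = 64
n=4,k=6: s = 64+10 = 74
n=4,k=7: s = 74+11 = 85
n=5,k=3: s = 85+8 = 93
n=5,k=4: s = 93+9 = 102
n=5,k=5: s = 102+10 = 112
n=5,k=6: s = 112+11 = 123
n=5,k=7: s = 123+12 = 135
n=6,k=3: s = 135+9 = 144
n=6,k=4: s = 144+10 = 154
n=6,k=5: s = 154+11 = 165
n=6,k=6: s = 165+12 = 177
n=6,k=7: s = 177+13 = 190

190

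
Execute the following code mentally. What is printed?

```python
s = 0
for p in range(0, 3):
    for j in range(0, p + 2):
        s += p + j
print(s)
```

21

p=0,j=0: s = 0+0 = 0
p=0,j=1: s = 0+1 = 1
p=1,j=0: s = 1+1 = 2
p=1,j=1: s = 2+2 = 4
p=1,j=2: s = 4+3 = 7
p=2,j=0: s = 7+2 = 9
p=2,j=1: s = 9+3 = 12
p=2,j=2: s = 12+4 = 16
p=2,j=3: s = 16+5 = 21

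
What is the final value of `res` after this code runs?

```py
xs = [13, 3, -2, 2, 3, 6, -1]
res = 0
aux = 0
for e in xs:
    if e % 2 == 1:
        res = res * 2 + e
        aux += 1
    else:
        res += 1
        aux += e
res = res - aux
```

121

e=13: odd, res = 0*2+13 = 13; aux=1
e=3: odd, res = 13*2+3 = 29; aux=2
e=-2: not odd, res = 29+1 = 30; aux=0
e=2: not odd, res = 30+1 = 31; aux=2
e=3: odd, res = 31*2+3 = 65; aux=3
e=6: not odd, res = 65+1 = 66; aux=9
e=-1: odd, res = 66*2+(-1) = 131; aux=10
res-aux = 131-10 = 121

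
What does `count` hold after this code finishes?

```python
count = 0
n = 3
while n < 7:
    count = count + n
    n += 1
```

n=3: count = 0+3 = 3
n=4: count = 3+4 = 7
n=5: count = 7+5 = 12
n=6: count = 12+6 = 18

18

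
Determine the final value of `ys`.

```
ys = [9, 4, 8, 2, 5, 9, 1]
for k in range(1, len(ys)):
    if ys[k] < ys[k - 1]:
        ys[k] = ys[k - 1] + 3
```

k=1: 4<9, ys[1] = 9+3 = 12 → [9, 12, 8, 2, 5, 9, 1]
k=2: 8<12, ys[2] = 12+3 = 15 → [9, 12, 15, 2, 5, 9, 1]
k=3: 2<15, ys[3] = 15+3 = 18 → [9, 12, 15, 18, 5, 9, 1]
k=4: 5<18, ys[4] = 18+3 = 21 → [9, 12, 15, 18, 21, 9, 1]
k=5: 9<21, ys[5] = 21+3 = 24 → [9, 12, 15, 18, 21, 24, 1]
k=6: 1<24, ys[6] = 24+3 = 27 → [9, 12, 15, 18, 21, 24, 27]

[9, 12, 15, 18, 21, 24, 27]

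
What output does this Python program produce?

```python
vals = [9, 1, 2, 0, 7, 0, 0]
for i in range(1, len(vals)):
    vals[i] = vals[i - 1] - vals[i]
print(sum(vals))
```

i=1: vals[1] = 9-1 = 8 → [9, 8, 2, 0, 7, 0, 0]
i=2: vals[2] = 8-2 = 6 → [9, 8, 6, 0, 7, 0, 0]
i=3: vals[3] = 6-0 = 6 → [9, 8, 6, 6, 7, 0, 0]
i=4: vals[4] = 6-7 = -1 → [9, 8, 6, 6, -1, 0, 0]
i=5: vals[5] = (-1)-0 = -1 → [9, 8, 6, 6, -1, -1, 0]
i=6: vals[6] = (-1)-0 = -1 → [9, 8, 6, 6, -1, -1, -1]
sum = 26

26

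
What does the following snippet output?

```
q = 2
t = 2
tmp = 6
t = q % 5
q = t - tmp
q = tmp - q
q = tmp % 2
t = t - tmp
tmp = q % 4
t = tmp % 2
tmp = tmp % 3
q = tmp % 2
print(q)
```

0

t = 2%5 = 2
q = 2-6 = -4
q = 6-(-4) = 10
q = 6%2 = 0
t = 2-6 = -4
tmp = 0%4 = 0
t = 0%2 = 0
tmp = 0%3 = 0
q = 0%2 = 0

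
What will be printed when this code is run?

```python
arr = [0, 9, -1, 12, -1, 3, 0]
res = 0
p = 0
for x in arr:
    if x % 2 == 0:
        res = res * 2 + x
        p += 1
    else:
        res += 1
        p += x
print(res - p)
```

x=0: even, res = 0*2+0 = 0; p=1
x=9: not even, res = 0+1 = 1; p=10
x=-1: not even, res = 1+1 = 2; p=9
x=12: even, res = 2*2+12 = 16; p=10
x=-1: not even, res = 16+1 = 17; p=9
x=3: not even, res = 17+1 = 18; p=12
x=0: even, res = 18*2+0 = 36; p=13
res-p = 36-13 = 23

23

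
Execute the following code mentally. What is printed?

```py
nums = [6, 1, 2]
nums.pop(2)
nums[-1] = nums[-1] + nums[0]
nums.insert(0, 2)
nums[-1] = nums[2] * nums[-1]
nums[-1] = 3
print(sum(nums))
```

pop(2) removes 2 → [6, 1]
nums[-1] = nums[-1]+nums[0] = 1+6 = 7 → [6, 7]
insert 2 at 0 → [2, 6, 7]
nums[-1] = nums[2]*nums[-1] = 7*7 = 49 → [2, 6, 49]
nums[-1] = 3 → [2, 6, 3]
sum = 11

11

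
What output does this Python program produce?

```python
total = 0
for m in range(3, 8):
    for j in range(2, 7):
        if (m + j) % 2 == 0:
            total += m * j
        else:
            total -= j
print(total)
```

188

m=3,j=2: odd sum, total = 0-2 = -2
m=3,j=3: even sum, total = (-2)+9 = 7
m=3,j=4: odd sum, total = 7-4 = 3
m=3,j=5: even sum, total = 3+15 = 18
m=3,j=6: odd sum, total = 18-6 = 12
m=4,j=2: even sum, total = 12+8 = 20
m=4,j=3: odd sum, total = 20-3 = 17
m=4,j=4: even sum, total = 17+16 = 33
m=4,j=5: odd sum, total = 33-5 = 28
m=4,j=6: even sum, total = 28+24 = 52
m=5,j=2: odd sum, total = 52-2 = 50
m=5,j=3: even sum, total = 50+15 = 65
m=5,j=4: odd sum, total = 65-4 = 61
m=5,j=5: even sum, total = 61+25 = 86
m=5,j=6: odd sum, total = 86-6 = 80
m=6,j=2: even sum, total = 80+12 = 92
m=6,j=3: odd sum, total = 92-3 = 89
m=6,j=4: even sum, total = 89+24 = 113
m=6,j=5: odd sum, total = 113-5 = 108
m=6,j=6: even sum, total = 108+36 = 144
m=7,j=2: odd sum, total = 144-2 = 142
m=7,j=3: even sum, total = 142+21 = 163
m=7,j=4: odd sum, total = 163-4 = 159
m=7,j=5: even sum, total = 159+35 = 194
m=7,j=6: odd sum, total = 194-6 = 188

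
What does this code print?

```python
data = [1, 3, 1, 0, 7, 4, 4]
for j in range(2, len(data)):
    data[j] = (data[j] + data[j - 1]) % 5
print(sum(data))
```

j=2: data[2] = (1+3)%5 = 4 → [1, 3, 4, 0, 7, 4, 4]
j=3: data[3] = (0+4)%5 = 4 → [1, 3, 4, 4, 7, 4, 4]
j=4: data[4] = (7+4)%5 = 1 → [1, 3, 4, 4, 1, 4, 4]
j=5: data[5] = (4+1)%5 = 0 → [1, 3, 4, 4, 1, 0, 4]
j=6: data[6] = (4+0)%5 = 4 → [1, 3, 4, 4, 1, 0, 4]
sum = 17

17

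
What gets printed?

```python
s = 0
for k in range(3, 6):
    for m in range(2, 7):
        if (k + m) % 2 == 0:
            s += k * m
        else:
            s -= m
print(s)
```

k=3,m=2: odd sum, s = 0-2 = -2
k=3,m=3: even sum, s = (-2)+9 = 7
k=3,m=4: odd sum, s = 7-4 = 3
k=3,m=5: even sum, s = 3+15 = 18
k=3,m=6: odd sum, s = 18-6 = 12
k=4,m=2: even sum, s = 12+8 = 20
k=4,m=3: odd sum, s = 20-3 = 17
k=4,m=4: even sum, s = 17+16 = 33
k=4,m=5: odd sum, s = 33-5 = 28
k=4,m=6: even sum, s = 28+24 = 52
k=5,m=2: odd sum, s = 52-2 = 50
k=5,m=3: even sum, s = 50+15 = 65
k=5,m=4: odd sum, s = 65-4 = 61
k=5,m=5: even sum, s = 61+25 = 86
k=5,m=6: odd sum, s = 86-6 = 80

80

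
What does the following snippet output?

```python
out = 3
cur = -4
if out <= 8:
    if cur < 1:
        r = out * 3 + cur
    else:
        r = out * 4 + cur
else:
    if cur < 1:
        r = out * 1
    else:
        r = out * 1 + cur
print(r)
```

out=3, cur=-4
out <= 8 is True; cur < 1 is True
→ r = out * 3 + cur = 5

5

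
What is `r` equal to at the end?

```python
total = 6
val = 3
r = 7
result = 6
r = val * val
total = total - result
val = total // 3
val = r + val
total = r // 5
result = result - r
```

r = 3*3 = 9
total = 6-6 = 0
val = 0//3 = 0
val = 9+0 = 9
total = 9//5 = 1
result = 6-9 = -3

9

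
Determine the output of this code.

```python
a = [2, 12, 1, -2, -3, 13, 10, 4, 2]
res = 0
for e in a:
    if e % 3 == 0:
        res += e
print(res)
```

e=2: not %3==0
e=12: %3==0, res = 0+12 = 12
e=1: not %3==0
e=-2: not %3==0
e=-3: %3==0, res = 12+(-3) = 9
e=13: not %3==0
e=10: not %3==0
e=4: not %3==0
e=2: not %3==0

9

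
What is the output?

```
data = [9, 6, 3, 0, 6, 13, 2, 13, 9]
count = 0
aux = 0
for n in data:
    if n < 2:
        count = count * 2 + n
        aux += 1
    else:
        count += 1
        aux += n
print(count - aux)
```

n=9: not <2, count = 0+1 = 1; aux=9
n=6: not <2, count = 1+1 = 2; aux=15
n=3: not <2, count = 2+1 = 3; aux=18
n=0: <2, count = 3*2+0 = 6; aux=19
n=6: not <2, count = 6+1 = 7; aux=25
n=13: not <2, count = 7+1 = 8; aux=38
n=2: not <2, count = 8+1 = 9; aux=40
n=13: not <2, count = 9+1 = 10; aux=53
n=9: not <2, count = 10+1 = 11; aux=62
count-aux = 11-62 = -51

-51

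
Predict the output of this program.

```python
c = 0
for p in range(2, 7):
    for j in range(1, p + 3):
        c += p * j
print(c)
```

505

p=2,j=1: c = 0+2 = 2
p=2,j=2: c = 2+4 = 6
p=2,j=3: c = 6+6 = 12
p=2,j=4: c = 12+8 = 20
p=3,j=1: c = 20+3 = 23
p=3,j=2: c = 23+6 = 29
p=3,j=3: c = 29+9 = 38
p=3,j=4: c = 38+12 = 50
p=3,j=5: c = 50+15 = 65
p=4,j=1: c = 65+4 = 69
p=4,j=2: c = 69+8 = 77
p=4,j=3: c = 77+12 = 89
p=4,j=4: c = 89+16 = 105
p=4,j=5: c = 105+20 = 125
p=4,j=6: c = 125+24 = 149
p=5,j=1: c = 149+5 = 154
p=5,j=2: c = 154+10 = 164
p=5,j=3: c = 164+15 = 179
p=5,j=4: c = 179+20 = 199
p=5,j=5: c = 199+25 = 224
p=5,j=6: c = 224+30 = 254
p=5,j=7: c = 254+35 = 289
p=6,j=1: c = 289+6 = 295
p=6,j=2: c = 295+12 = 307
p=6,j=3: c = 307+18 = 325
p=6,j=4: c = 325+24 = 349
p=6,j=5: c = 349+30 = 379
p=6,j=6: c = 379+36 = 415
p=6,j=7: c = 415+42 = 457
p=6,j=8: c = 457+48 = 505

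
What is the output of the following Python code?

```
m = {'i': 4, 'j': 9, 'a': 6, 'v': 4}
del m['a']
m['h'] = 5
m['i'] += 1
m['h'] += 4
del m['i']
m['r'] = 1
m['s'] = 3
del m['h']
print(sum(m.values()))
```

del 'a' → {'i': 4, 'j': 9, 'v': 4}
m['h'] = 5 → {'i': 4, 'j': 9, 'v': 4, 'h': 5}
m['i'] = 4+1 = 5 → {'i': 5, 'j': 9, 'v': 4, 'h': 5}
m['h'] = 5+4 = 9 → {'i': 5, 'j': 9, 'v': 4, 'h': 9}
del 'i' → {'j': 9, 'v': 4, 'h': 9}
m['r'] = 1 → {'j': 9, 'v': 4, 'h': 9, 'r': 1}
m['s'] = 3 → {'j': 9, 'v': 4, 'h': 9, 'r': 1, 's': 3}
del 'h' → {'j': 9, 'v': 4, 'r': 1, 's': 3}
sum of values = 17

17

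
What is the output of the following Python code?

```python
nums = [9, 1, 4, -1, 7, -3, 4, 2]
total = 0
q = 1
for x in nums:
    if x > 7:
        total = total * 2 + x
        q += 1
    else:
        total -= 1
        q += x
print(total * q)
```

x=9: >7, total = 0*2+9 = 9; q=2
x=1: not >7, total = 9-1 = 8; q=3
x=4: not >7, total = 8-1 = 7; q=7
x=-1: not >7, total = 7-1 = 6; q=6
x=7: not >7, total = 6-1 = 5; q=13
x=-3: not >7, total = 5-1 = 4; q=10
x=4: not >7, total = 4-1 = 3; q=14
x=2: not >7, total = 3-1 = 2; q=16
total*q = 2*16 = 32

32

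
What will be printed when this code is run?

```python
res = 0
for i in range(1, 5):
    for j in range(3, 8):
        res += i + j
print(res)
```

i=1,j=3: res = 0+4 = 4
i=1,j=4: res = 4+5 = 9
i=1,j=5: res = 9+6 = 15
i=1,j=6: res = 15+7 = 22
i=1,j=7: res = 22+8 = 30
i=2,j=3: res = 30+5 = 35
i=2,j=4: res = 35+6 = 41
i=2,j=5: res = 41+7 = 48
i=2,j=6: res = 48+8 = 56
i=2,j=7: res = 56+9 = 65
i=3,j=3: res = 65+6 = 71
i=3,j=4: res = 71+7 = 78
i=3,j=5: res = 78+8 = 86
i=3,j=6: res = 86+9 = 95
i=3,j=7: res = 95+10 = 105
i=4,j=3: res = 105+7 = 112
i=4,j=4: res = 112+8 = 120
i=4,j=5: res = 120+9 = 129
i=4,j=6: res = 129+10 = 139
i=4,j=7: res = 139+11 = 150

150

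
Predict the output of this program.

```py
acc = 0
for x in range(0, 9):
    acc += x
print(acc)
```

x=0: acc = 0+0 = 0
x=1: acc = 0+1 = 1
x=2: acc = 1+2 = 3
x=3: acc = 3+3 = 6
x=4: acc = 6+4 = 10
x=5: acc = 10+5 = 15
x=6: acc = 15+6 = 21
x=7: acc = 21+7 = 28
x=8: acc = 28+8 = 36

36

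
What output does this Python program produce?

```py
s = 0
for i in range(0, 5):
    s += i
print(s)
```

10

i=0: s = 0+0 = 0
i=1: s = 0+1 = 1
i=2: s = 1+2 = 3
i=3: s = 3+3 = 6
i=4: s = 6+4 = 10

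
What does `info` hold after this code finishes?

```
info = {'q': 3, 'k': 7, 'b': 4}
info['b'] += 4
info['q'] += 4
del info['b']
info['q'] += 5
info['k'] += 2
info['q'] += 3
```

info['b'] = 4+4 = 8 → {'q': 3, 'k': 7, 'b': 8}
info['q'] = 3+4 = 7 → {'q': 7, 'k': 7, 'b': 8}
del 'b' → {'q': 7, 'k': 7}
info['q'] = 7+5 = 12 → {'q': 12, 'k': 7}
info['k'] = 7+2 = 9 → {'q': 12, 'k': 9}
info['q'] = 12+3 = 15 → {'q': 15, 'k': 9}

{'q': 15, 'k': 9}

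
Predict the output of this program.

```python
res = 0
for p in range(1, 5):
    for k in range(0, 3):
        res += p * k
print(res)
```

30

p=1,k=0: res = 0+0 = 0
p=1,k=1: res = 0+1 = 1
p=1,k=2: res = 1+2 = 3
p=2,k=0: res = 3+0 = 3
p=2,k=1: res = 3+2 = 5
p=2,k=2: res = 5+4 = 9
p=3,k=0: res = 9+0 = 9
p=3,k=1: res = 9+3 = 12
p=3,k=2: res = 12+6 = 18
p=4,k=0: res = 18+0 = 18
p=4,k=1: res = 18+4 = 22
p=4,k=2: res = 22+8 = 30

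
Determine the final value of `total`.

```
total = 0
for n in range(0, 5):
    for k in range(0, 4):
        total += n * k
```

n=0,k=0: total = 0+0 = 0
n=0,k=1: total = 0+0 = 0
n=0,k=2: total = 0+0 = 0
n=0,k=3: total = 0+0 = 0
n=1,k=0: total = 0+0 = 0
n=1,k=1: total = 0+1 = 1
n=1,k=2: total = 1+2 = 3
n=1,k=3: total = 3+3 = 6
n=2,k=0: total = 6+0 = 6
n=2,k=1: total = 6+2 = 8
n=2,k=2: total = 8+4 = 12
n=2,k=3: total = 12+6 = 18
n=3,k=0: total = 18+0 = 18
n=3,k=1: total = 18+3 = 21
n=3,k=2: total = 21+6 = 27
n=3,k=3: total = 27+9 = 36
n=4,k=0: total = 36+0 = 36
n=4,k=1: total = 36+4 = 40
n=4,k=2: total = 40+8 = 48
n=4,k=3: total = 48+12 = 60

60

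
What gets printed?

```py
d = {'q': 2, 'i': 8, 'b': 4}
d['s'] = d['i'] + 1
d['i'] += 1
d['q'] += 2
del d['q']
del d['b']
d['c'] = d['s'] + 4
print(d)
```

d['s'] = d['i']+1 = 9 → {'q': 2, 'i': 8, 'b': 4, 's': 9}
d['i'] = 8+1 = 9 → {'q': 2, 'i': 9, 'b': 4, 's': 9}
d['q'] = 2+2 = 4 → {'q': 4, 'i': 9, 'b': 4, 's': 9}
del 'q' → {'i': 9, 'b': 4, 's': 9}
del 'b' → {'i': 9, 's': 9}
d['c'] = d['s']+4 = 13 → {'i': 9, 's': 9, 'c': 13}

{'i': 9, 's': 9, 'c': 13}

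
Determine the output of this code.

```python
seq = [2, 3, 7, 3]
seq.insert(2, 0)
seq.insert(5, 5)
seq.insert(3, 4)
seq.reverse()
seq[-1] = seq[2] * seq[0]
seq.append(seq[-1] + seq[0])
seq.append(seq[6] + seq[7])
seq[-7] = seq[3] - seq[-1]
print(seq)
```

[5, 3, -71, 4, 0, 3, 35, 40, 75]

insert 0 at 2 → [2, 3, 0, 7, 3]
insert 5 at 5 → [2, 3, 0, 7, 3, 5]
insert 4 at 3 → [2, 3, 0, 4, 7, 3, 5]
reverse → [5, 3, 7, 4, 0, 3, 2]
seq[-1] = seq[2]*seq[0] = 7*5 = 35 → [5, 3, 7, 4, 0, 3, 35]
append seq[-1]+seq[0] = 35+5 = 40 → [5, 3, 7, 4, 0, 3, 35, 40]
append seq[6]+seq[7] = 35+40 = 75 → [5, 3, 7, 4, 0, 3, 35, 40, 75]
seq[-7] = seq[3]-seq[-1] = 4-75 = -71 → [5, 3, -71, 4, 0, 3, 35, 40, 75]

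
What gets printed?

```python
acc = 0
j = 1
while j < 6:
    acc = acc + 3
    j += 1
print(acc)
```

15

j=1: acc = 0+3 = 3
j=2: acc = 3+3 = 6
j=3: acc = 6+3 = 9
j=4: acc = 9+3 = 12
j=5: acc = 12+3 = 15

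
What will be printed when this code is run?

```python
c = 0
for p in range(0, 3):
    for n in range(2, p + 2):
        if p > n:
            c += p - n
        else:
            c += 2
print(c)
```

p=1,n=2: not 1>2, c = 0+2 = 2
p=2,n=2: not 2>2, c = 2+2 = 4
p=2,n=3: not 2>3, c = 4+2 = 6

6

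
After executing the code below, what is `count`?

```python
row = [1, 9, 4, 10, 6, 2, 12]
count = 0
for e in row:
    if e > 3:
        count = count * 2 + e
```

e=1: not >3
e=9: >3, count = 0*2+9 = 9
e=4: >3, count = 9*2+4 = 22
e=10: >3, count = 22*2+10 = 54
e=6: >3, count = 54*2+6 = 114
e=2: not >3
e=12: >3, count = 114*2+12 = 240

240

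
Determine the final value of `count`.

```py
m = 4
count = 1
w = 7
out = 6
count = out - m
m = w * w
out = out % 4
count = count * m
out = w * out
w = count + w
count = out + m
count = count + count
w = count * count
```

count = 6-4 = 2
m = 7*7 = 49
out = 6%4 = 2
count = 2*49 = 98
out = 7*2 = 14
w = 98+7 = 105
count = 14+49 = 63
count = 63+63 = 126
w = 126*126 = 15876

126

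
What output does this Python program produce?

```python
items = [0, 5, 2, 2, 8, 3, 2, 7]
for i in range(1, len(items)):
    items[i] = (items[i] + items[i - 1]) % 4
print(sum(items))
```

i=1: items[1] = (5+0)%4 = 1 → [0, 1, 2, 2, 8, 3, 2, 7]
i=2: items[2] = (2+1)%4 = 3 → [0, 1, 3, 2, 8, 3, 2, 7]
i=3: items[3] = (2+3)%4 = 1 → [0, 1, 3, 1, 8, 3, 2, 7]
i=4: items[4] = (8+1)%4 = 1 → [0, 1, 3, 1, 1, 3, 2, 7]
i=5: items[5] = (3+1)%4 = 0 → [0, 1, 3, 1, 1, 0, 2, 7]
i=6: items[6] = (2+0)%4 = 2 → [0, 1, 3, 1, 1, 0, 2, 7]
i=7: items[7] = (7+2)%4 = 1 → [0, 1, 3, 1, 1, 0, 2, 1]
sum = 9

9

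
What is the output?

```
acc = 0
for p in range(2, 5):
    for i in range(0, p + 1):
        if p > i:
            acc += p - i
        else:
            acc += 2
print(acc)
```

p=2,i=0: 2>0, acc = 0+2 = 2
p=2,i=1: 2>1, acc = 2+1 = 3
p=2,i=2: not 2>2, acc = 3+2 = 5
p=3,i=0: 3>0, acc = 5+3 = 8
p=3,i=1: 3>1, acc = 8+2 = 10
p=3,i=2: 3>2, acc = 10+1 = 11
p=3,i=3: not 3>3, acc = 11+2 = 13
p=4,i=0: 4>0, acc = 13+4 = 17
p=4,i=1: 4>1, acc = 17+3 = 20
p=4,i=2: 4>2, acc = 20+2 = 22
p=4,i=3: 4>3, acc = 22+1 = 23
p=4,i=4: not 4>4, acc = 23+2 = 25

25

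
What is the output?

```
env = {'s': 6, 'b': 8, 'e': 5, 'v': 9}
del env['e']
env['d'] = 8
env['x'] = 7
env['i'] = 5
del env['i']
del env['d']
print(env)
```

{'s': 6, 'b': 8, 'v': 9, 'x': 7}

del 'e' → {'s': 6, 'b': 8, 'v': 9}
env['d'] = 8 → {'s': 6, 'b': 8, 'v': 9, 'd': 8}
env['x'] = 7 → {'s': 6, 'b': 8, 'v': 9, 'd': 8, 'x': 7}
env['i'] = 5 → {'s': 6, 'b': 8, 'v': 9, 'd': 8, 'x': 7, 'i': 5}
del 'i' → {'s': 6, 'b': 8, 'v': 9, 'd': 8, 'x': 7}
del 'd' → {'s': 6, 'b': 8, 'v': 9, 'x': 7}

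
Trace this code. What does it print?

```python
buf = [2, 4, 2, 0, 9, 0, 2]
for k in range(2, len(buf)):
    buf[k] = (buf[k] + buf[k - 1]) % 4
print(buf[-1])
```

k=2: buf[2] = (2+4)%4 = 2 → [2, 4, 2, 0, 9, 0, 2]
k=3: buf[3] = (0+2)%4 = 2 → [2, 4, 2, 2, 9, 0, 2]
k=4: buf[4] = (9+2)%4 = 3 → [2, 4, 2, 2, 3, 0, 2]
k=5: buf[5] = (0+3)%4 = 3 → [2, 4, 2, 2, 3, 3, 2]
k=6: buf[6] = (2+3)%4 = 1 → [2, 4, 2, 2, 3, 3, 1]

1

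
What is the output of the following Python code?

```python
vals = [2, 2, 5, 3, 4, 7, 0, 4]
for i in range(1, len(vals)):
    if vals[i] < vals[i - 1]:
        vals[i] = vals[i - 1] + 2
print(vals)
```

i=1: 2>=2, unchanged → [2, 2, 5, 3, 4, 7, 0, 4]
i=2: 5>=2, unchanged → [2, 2, 5, 3, 4, 7, 0, 4]
i=3: 3<5, vals[3] = 5+2 = 7 → [2, 2, 5, 7, 4, 7, 0, 4]
i=4: 4<7, vals[4] = 7+2 = 9 → [2, 2, 5, 7, 9, 7, 0, 4]
i=5: 7<9, vals[5] = 9+2 = 11 → [2, 2, 5, 7, 9, 11, 0, 4]
i=6: 0<11, vals[6] = 11+2 = 13 → [2, 2, 5, 7, 9, 11, 13, 4]
i=7: 4<13, vals[7] = 13+2 = 15 → [2, 2, 5, 7, 9, 11, 13, 15]

[2, 2, 5, 7, 9, 11, 13, 15]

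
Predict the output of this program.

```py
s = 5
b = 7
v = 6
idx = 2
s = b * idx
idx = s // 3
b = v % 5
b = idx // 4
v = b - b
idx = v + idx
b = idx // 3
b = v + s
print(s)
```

14

s = 7*2 = 14
idx = 14//3 = 4
b = 6%5 = 1
b = 4//4 = 1
v = 1-1 = 0
idx = 0+4 = 4
b = 4//3 = 1
b = 0+14 = 14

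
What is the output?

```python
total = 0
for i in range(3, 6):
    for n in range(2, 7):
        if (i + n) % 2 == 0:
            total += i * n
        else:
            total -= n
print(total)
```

i=3,n=2: odd sum, total = 0-2 = -2
i=3,n=3: even sum, total = (-2)+9 = 7
i=3,n=4: odd sum, total = 7-4 = 3
i=3,n=5: even sum, total = 3+15 = 18
i=3,n=6: odd sum, total = 18-6 = 12
i=4,n=2: even sum, total = 12+8 = 20
i=4,n=3: odd sum, total = 20-3 = 17
i=4,n=4: even sum, total = 17+16 = 33
i=4,n=5: odd sum, total = 33-5 = 28
i=4,n=6: even sum, total = 28+24 = 52
i=5,n=2: odd sum, total = 52-2 = 50
i=5,n=3: even sum, total = 50+15 = 65
i=5,n=4: odd sum, total = 65-4 = 61
i=5,n=5: even sum, total = 61+25 = 86
i=5,n=6: odd sum, total = 86-6 = 80

80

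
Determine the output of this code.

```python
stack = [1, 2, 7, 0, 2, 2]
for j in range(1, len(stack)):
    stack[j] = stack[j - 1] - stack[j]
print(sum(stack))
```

j=1: stack[1] = 1-2 = -1 → [1, -1, 7, 0, 2, 2]
j=2: stack[2] = (-1)-7 = -8 → [1, -1, -8, 0, 2, 2]
j=3: stack[3] = (-8)-0 = -8 → [1, -1, -8, -8, 2, 2]
j=4: stack[4] = (-8)-2 = -10 → [1, -1, -8, -8, -10, 2]
j=5: stack[5] = (-10)-2 = -12 → [1, -1, -8, -8, -10, -12]
sum = -38

-38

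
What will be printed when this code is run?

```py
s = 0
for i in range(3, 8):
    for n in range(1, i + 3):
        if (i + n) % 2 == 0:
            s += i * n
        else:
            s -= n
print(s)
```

387

i=3,n=1: even sum, s = 0+3 = 3
i=3,n=2: odd sum, s = 3-2 = 1
i=3,n=3: even sum, s = 1+9 = 10
i=3,n=4: odd sum, s = 10-4 = 6
i=3,n=5: even sum, s = 6+15 = 21
i=4,n=1: odd sum, s = 21-1 = 20
i=4,n=2: even sum, s = 20+8 = 28
i=4,n=3: odd sum, s = 28-3 = 25
i=4,n=4: even sum, s = 25+16 = 41
i=4,n=5: odd sum, s = 41-5 = 36
i=4,n=6: even sum, s = 36+24 = 60
i=5,n=1: even sum, s = 60+5 = 65
i=5,n=2: odd sum, s = 65-2 = 63
i=5,n=3: even sum, s = 63+15 = 78
i=5,n=4: odd sum, s = 78-4 = 74
i=5,n=5: even sum, s = 74+25 = 99
i=5,n=6: odd sum, s = 99-6 = 93
i=5,n=7: even sum, s = 93+35 = 128
i=6,n=1: odd sum, s = 128-1 = 127
i=6,n=2: even sum, s = 127+12 = 139
i=6,n=3: odd sum, s = 139-3 = 136
i=6,n=4: even sum, s = 136+24 = 160
i=6,n=5: odd sum, s = 160-5 = 155
i=6,n=6: even sum, s = 155+36 = 191
i=6,n=7: odd sum, s = 191-7 = 184
i=6,n=8: even sum, s = 184+48 = 232
i=7,n=1: even sum, s = 232+7 = 239
i=7,n=2: odd sum, s = 239-2 = 237
i=7,n=3: even sum, s = 237+21 = 258
i=7,n=4: odd sum, s = 258-4 = 254
i=7,n=5: even sum, s = 254+35 = 289
i=7,n=6: odd sum, s = 289-6 = 283
i=7,n=7: even sum, s = 283+49 = 332
i=7,n=8: odd sum, s = 332-8 = 324
i=7,n=9: even sum, s = 324+63 = 387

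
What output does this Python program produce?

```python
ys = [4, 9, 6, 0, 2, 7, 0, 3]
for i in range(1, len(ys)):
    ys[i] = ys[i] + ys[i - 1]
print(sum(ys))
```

163

i=1: ys[1] = 9+4 = 13 → [4, 13, 6, 0, 2, 7, 0, 3]
i=2: ys[2] = 6+13 = 19 → [4, 13, 19, 0, 2, 7, 0, 3]
i=3: ys[3] = 0+19 = 19 → [4, 13, 19, 19, 2, 7, 0, 3]
i=4: ys[4] = 2+19 = 21 → [4, 13, 19, 19, 21, 7, 0, 3]
i=5: ys[5] = 7+21 = 28 → [4, 13, 19, 19, 21, 28, 0, 3]
i=6: ys[6] = 0+28 = 28 → [4, 13, 19, 19, 21, 28, 28, 3]
i=7: ys[7] = 3+28 = 31 → [4, 13, 19, 19, 21, 28, 28, 31]
sum = 163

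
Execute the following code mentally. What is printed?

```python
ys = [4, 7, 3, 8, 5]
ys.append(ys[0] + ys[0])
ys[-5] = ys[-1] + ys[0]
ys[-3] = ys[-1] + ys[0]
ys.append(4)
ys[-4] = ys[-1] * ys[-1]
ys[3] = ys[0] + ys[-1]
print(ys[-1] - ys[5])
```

-4

append ys[0]+ys[0] = 4+4 = 8 → [4, 7, 3, 8, 5, 8]
ys[-5] = ys[-1]+ys[0] = 8+4 = 12 → [4, 12, 3, 8, 5, 8]
ys[-3] = ys[-1]+ys[0] = 8+4 = 12 → [4, 12, 3, 12, 5, 8]
append 4 → [4, 12, 3, 12, 5, 8, 4]
ys[-4] = ys[-1]*ys[-1] = 4*4 = 16 → [4, 12, 3, 16, 5, 8, 4]
ys[3] = ys[0]+ys[-1] = 4+4 = 8 → [4, 12, 3, 8, 5, 8, 4]
ys[-1]-ys[5] = 4-8 = -4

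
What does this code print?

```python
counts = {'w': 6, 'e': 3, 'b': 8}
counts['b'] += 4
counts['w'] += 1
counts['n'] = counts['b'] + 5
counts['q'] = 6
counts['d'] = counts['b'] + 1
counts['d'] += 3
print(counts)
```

counts['b'] = 8+4 = 12 → {'w': 6, 'e': 3, 'b': 12}
counts['w'] = 6+1 = 7 → {'w': 7, 'e': 3, 'b': 12}
counts['n'] = counts['b']+5 = 17 → {'w': 7, 'e': 3, 'b': 12, 'n': 17}
counts['q'] = 6 → {'w': 7, 'e': 3, 'b': 12, 'n': 17, 'q': 6}
counts['d'] = counts['b']+1 = 13 → {'w': 7, 'e': 3, 'b': 12, 'n': 17, 'q': 6, 'd': 13}
counts['d'] = 13+3 = 16 → {'w': 7, 'e': 3, 'b': 12, 'n': 17, 'q': 6, 'd': 16}

{'w': 7, 'e': 3, 'b': 12, 'n': 17, 'q': 6, 'd': 16}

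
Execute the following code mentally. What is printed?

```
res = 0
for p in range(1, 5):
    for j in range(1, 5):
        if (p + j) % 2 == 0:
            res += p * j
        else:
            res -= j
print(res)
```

p=1,j=1: even sum, res = 0+1 = 1
p=1,j=2: odd sum, res = 1-2 = -1
p=1,j=3: even sum, res = (-1)+3 = 2
p=1,j=4: odd sum, res = 2-4 = -2
p=2,j=1: odd sum, res = (-2)-1 = -3
p=2,j=2: even sum, res = (-3)+4 = 1
p=2,j=3: odd sum, res = 1-3 = -2
p=2,j=4: even sum, res = (-2)+8 = 6
p=3,j=1: even sum, res = 6+3 = 9
p=3,j=2: odd sum, res = 9-2 = 7
p=3,j=3: even sum, res = 7+9 = 16
p=3,j=4: odd sum, res = 16-4 = 12
p=4,j=1: odd sum, res = 12-1 = 11
p=4,j=2: even sum, res = 11+8 = 19
p=4,j=3: odd sum, res = 19-3 = 16
p=4,j=4: even sum, res = 16+16 = 32

32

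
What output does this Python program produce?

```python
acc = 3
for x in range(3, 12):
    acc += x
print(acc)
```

x=3: acc = 3+3 = 6
x=4: acc = 6+4 = 10
x=5: acc = 10+5 = 15
x=6: acc = 15+6 = 21
x=7: acc = 21+7 = 28
x=8: acc = 28+8 = 36
x=9: acc = 36+9 = 45
x=10: acc = 45+10 = 55
x=11: acc = 55+11 = 66

66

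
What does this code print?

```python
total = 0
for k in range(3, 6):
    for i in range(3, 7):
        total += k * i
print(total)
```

k=3,i=3: total = 0+9 = 9
k=3,i=4: total = 9+12 = 21
k=3,i=5: total = 21+15 = 36
k=3,i=6: total = 36+18 = 54
k=4,i=3: total = 54+12 = 66
k=4,i=4: total = 66+16 = 82
k=4,i=5: total = 82+20 = 102
k=4,i=6: total = 102+24 = 126
k=5,i=3: total = 126+15 = 141
k=5,i=4: total = 141+20 = 161
k=5,i=5: total = 161+25 = 186
k=5,i=6: total = 186+30 = 216

216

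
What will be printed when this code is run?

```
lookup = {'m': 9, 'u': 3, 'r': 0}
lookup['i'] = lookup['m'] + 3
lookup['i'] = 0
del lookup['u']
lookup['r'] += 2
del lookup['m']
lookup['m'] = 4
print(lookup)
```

lookup['i'] = lookup['m']+3 = 12 → {'m': 9, 'u': 3, 'r': 0, 'i': 12}
lookup['i'] = 0 → {'m': 9, 'u': 3, 'r': 0, 'i': 0}
del 'u' → {'m': 9, 'r': 0, 'i': 0}
lookup['r'] = 0+2 = 2 → {'m': 9, 'r': 2, 'i': 0}
del 'm' → {'r': 2, 'i': 0}
lookup['m'] = 4 → {'r': 2, 'i': 0, 'm': 4}

{'r': 2, 'i': 0, 'm': 4}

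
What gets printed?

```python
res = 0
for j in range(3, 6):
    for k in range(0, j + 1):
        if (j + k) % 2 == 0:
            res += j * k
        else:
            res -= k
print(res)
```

j=3,k=0: odd sum, res = 0-0 = 0
j=3,k=1: even sum, res = 0+3 = 3
j=3,k=2: odd sum, res = 3-2 = 1
j=3,k=3: even sum, res = 1+9 = 10
j=4,k=0: even sum, res = 10+0 = 10
j=4,k=1: odd sum, res = 10-1 = 9
j=4,k=2: even sum, res = 9+8 = 17
j=4,k=3: odd sum, res = 17-3 = 14
j=4,k=4: even sum, res = 14+16 = 30
j=5,k=0: odd sum, res = 30-0 = 30
j=5,k=1: even sum, res = 30+5 = 35
j=5,k=2: odd sum, res = 35-2 = 33
j=5,k=3: even sum, res = 33+15 = 48
j=5,k=4: odd sum, res = 48-4 = 44
j=5,k=5: even sum, res = 44+25 = 69

69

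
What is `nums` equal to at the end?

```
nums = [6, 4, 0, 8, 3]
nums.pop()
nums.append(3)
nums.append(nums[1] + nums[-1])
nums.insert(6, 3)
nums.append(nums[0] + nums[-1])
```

pop() removes 3 → [6, 4, 0, 8]
append 3 → [6, 4, 0, 8, 3]
append nums[1]+nums[-1] = 4+3 = 7 → [6, 4, 0, 8, 3, 7]
insert 3 at 6 → [6, 4, 0, 8, 3, 7, 3]
append nums[0]+nums[-1] = 6+3 = 9 → [6, 4, 0, 8, 3, 7, 3, 9]

[6, 4, 0, 8, 3, 7, 3, 9]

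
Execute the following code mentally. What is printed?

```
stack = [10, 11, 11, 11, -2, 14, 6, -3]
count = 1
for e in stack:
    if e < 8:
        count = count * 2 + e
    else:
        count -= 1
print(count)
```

e=10: not <8, count = 1-1 = 0
e=11: not <8, count = 0-1 = -1
e=11: not <8, count = (-1)-1 = -2
e=11: not <8, count = (-2)-1 = -3
e=-2: <8, count = (-3)*2+(-2) = -8
e=14: not <8, count = (-8)-1 = -9
e=6: <8, count = (-9)*2+6 = -12
e=-3: <8, count = (-12)*2+(-3) = -27

-27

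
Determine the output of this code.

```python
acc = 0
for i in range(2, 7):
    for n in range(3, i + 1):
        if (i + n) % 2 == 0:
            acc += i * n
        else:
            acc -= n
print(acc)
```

i=3,n=3: even sum, acc = 0+9 = 9
i=4,n=3: odd sum, acc = 9-3 = 6
i=4,n=4: even sum, acc = 6+16 = 22
i=5,n=3: even sum, acc = 22+15 = 37
i=5,n=4: odd sum, acc = 37-4 = 33
i=5,n=5: even sum, acc = 33+25 = 58
i=6,n=3: odd sum, acc = 58-3 = 55
i=6,n=4: even sum, acc = 55+24 = 79
i=6,n=5: odd sum, acc = 79-5 = 74
i=6,n=6: even sum, acc = 74+36 = 110

110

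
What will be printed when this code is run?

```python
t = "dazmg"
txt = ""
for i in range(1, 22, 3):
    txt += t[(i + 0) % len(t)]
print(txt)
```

agzdmag

i=1: add t[1]='a' → 'a'
i=4: add t[4]='g' → 'ag'
i=7: add t[2]='z' → 'agz'
i=10: add t[0]='d' → 'agzd'
i=13: add t[3]='m' → 'agzdm'
i=16: add t[1]='a' → 'agzdma'
i=19: add t[4]='g' → 'agzdmag'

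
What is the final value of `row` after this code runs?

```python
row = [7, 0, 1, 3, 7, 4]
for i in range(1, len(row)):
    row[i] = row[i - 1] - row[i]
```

[7, 7, 6, 3, -4, -8]

i=1: row[1] = 7-0 = 7 → [7, 7, 1, 3, 7, 4]
i=2: row[2] = 7-1 = 6 → [7, 7, 6, 3, 7, 4]
i=3: row[3] = 6-3 = 3 → [7, 7, 6, 3, 7, 4]
i=4: row[4] = 3-7 = -4 → [7, 7, 6, 3, -4, 4]
i=5: row[5] = (-4)-4 = -8 → [7, 7, 6, 3, -4, -8]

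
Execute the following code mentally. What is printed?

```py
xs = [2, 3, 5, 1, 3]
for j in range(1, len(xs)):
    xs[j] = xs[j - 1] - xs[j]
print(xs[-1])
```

-10

j=1: xs[1] = 2-3 = -1 → [2, -1, 5, 1, 3]
j=2: xs[2] = (-1)-5 = -6 → [2, -1, -6, 1, 3]
j=3: xs[3] = (-6)-1 = -7 → [2, -1, -6, -7, 3]
j=4: xs[4] = (-7)-3 = -10 → [2, -1, -6, -7, -10]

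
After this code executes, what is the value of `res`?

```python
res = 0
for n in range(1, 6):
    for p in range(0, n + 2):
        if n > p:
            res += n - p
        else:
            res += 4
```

n=1,p=0: 1>0, res = 0+1 = 1
n=1,p=1: not 1>1, res = 1+4 = 5
n=1,p=2: not 1>2, res = 5+4 = 9
n=2,p=0: 2>0, res = 9+2 = 11
n=2,p=1: 2>1, res = 11+1 = 12
n=2,p=2: not 2>2, res = 12+4 = 16
n=2,p=3: not 2>3, res = 16+4 = 20
n=3,p=0: 3>0, res = 20+3 = 23
n=3,p=1: 3>1, res = 23+2 = 25
n=3,p=2: 3>2, res = 25+1 = 26
n=3,p=3: not 3>3, res = 26+4 = 30
n=3,p=4: not 3>4, res = 30+4 = 34
n=4,p=0: 4>0, res = 34+4 = 38
n=4,p=1: 4>1, res = 38+3 = 41
n=4,p=2: 4>2, res = 41+2 = 43
n=4,p=3: 4>3, res = 43+1 = 44
n=4,p=4: not 4>4, res = 44+4 = 48
n=4,p=5: not 4>5, res = 48+4 = 52
n=5,p=0: 5>0, res = 52+5 = 57
n=5,p=1: 5>1, res = 57+4 = 61
n=5,p=2: 5>2, res = 61+3 = 64
n=5,p=3: 5>3, res = 64+2 = 66
n=5,p=4: 5>4, res = 66+1 = 67
n=5,p=5: not 5>5, res = 67+4 = 71
n=5,p=6: not 5>6, res = 71+4 = 75

75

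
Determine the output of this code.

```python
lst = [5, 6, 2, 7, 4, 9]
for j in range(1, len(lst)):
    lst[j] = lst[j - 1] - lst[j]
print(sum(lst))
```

-46

j=1: lst[1] = 5-6 = -1 → [5, -1, 2, 7, 4, 9]
j=2: lst[2] = (-1)-2 = -3 → [5, -1, -3, 7, 4, 9]
j=3: lst[3] = (-3)-7 = -10 → [5, -1, -3, -10, 4, 9]
j=4: lst[4] = (-10)-4 = -14 → [5, -1, -3, -10, -14, 9]
j=5: lst[5] = (-14)-9 = -23 → [5, -1, -3, -10, -14, -23]
sum = -46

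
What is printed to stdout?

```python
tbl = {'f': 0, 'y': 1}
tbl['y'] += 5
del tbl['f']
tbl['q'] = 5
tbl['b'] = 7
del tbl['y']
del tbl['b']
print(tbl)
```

tbl['y'] = 1+5 = 6 → {'f': 0, 'y': 6}
del 'f' → {'y': 6}
tbl['q'] = 5 → {'y': 6, 'q': 5}
tbl['b'] = 7 → {'y': 6, 'q': 5, 'b': 7}
del 'y' → {'q': 5, 'b': 7}
del 'b' → {'q': 5}

{'q': 5}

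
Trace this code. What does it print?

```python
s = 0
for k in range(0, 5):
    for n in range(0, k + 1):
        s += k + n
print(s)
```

k=0,n=0: s = 0+0 = 0
k=1,n=0: s = 0+1 = 1
k=1,n=1: s = 1+2 = 3
k=2,n=0: s = 3+2 = 5
k=2,n=1: s = 5+3 = 8
k=2,n=2: s = 8+4 = 12
k=3,n=0: s = 12+3 = 15
k=3,n=1: s = 15+4 = 19
k=3,n=2: s = 19+5 = 24
k=3,n=3: s = 24+6 = 30
k=4,n=0: s = 30+4 = 34
k=4,n=1: s = 34+5 = 39
k=4,n=2: s = 39+6 = 45
k=4,n=3: s = 45+7 = 52
k=4,n=4: s = 52+8 = 60

60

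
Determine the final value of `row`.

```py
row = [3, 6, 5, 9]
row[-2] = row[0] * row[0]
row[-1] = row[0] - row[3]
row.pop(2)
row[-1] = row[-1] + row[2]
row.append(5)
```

row[-2] = row[0]*row[0] = 3*3 = 9 → [3, 6, 9, 9]
row[-1] = row[0]-row[3] = 3-9 = -6 → [3, 6, 9, -6]
pop(2) removes 9 → [3, 6, -6]
row[-1] = row[-1]+row[2] = (-6)+(-6) = -12 → [3, 6, -12]
append 5 → [3, 6, -12, 5]

[3, 6, -12, 5]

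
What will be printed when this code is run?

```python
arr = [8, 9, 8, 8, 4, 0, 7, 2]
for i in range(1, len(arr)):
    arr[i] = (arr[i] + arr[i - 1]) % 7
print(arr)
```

i=1: arr[1] = (9+8)%7 = 3 → [8, 3, 8, 8, 4, 0, 7, 2]
i=2: arr[2] = (8+3)%7 = 4 → [8, 3, 4, 8, 4, 0, 7, 2]
i=3: arr[3] = (8+4)%7 = 5 → [8, 3, 4, 5, 4, 0, 7, 2]
i=4: arr[4] = (4+5)%7 = 2 → [8, 3, 4, 5, 2, 0, 7, 2]
i=5: arr[5] = (0+2)%7 = 2 → [8, 3, 4, 5, 2, 2, 7, 2]
i=6: arr[6] = (7+2)%7 = 2 → [8, 3, 4, 5, 2, 2, 2, 2]
i=7: arr[7] = (2+2)%7 = 4 → [8, 3, 4, 5, 2, 2, 2, 4]

[8, 3, 4, 5, 2, 2, 2, 4]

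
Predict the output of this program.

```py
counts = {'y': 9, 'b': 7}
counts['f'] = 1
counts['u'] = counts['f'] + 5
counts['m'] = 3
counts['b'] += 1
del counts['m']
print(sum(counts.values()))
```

24

counts['f'] = 1 → {'y': 9, 'b': 7, 'f': 1}
counts['u'] = counts['f']+5 = 6 → {'y': 9, 'b': 7, 'f': 1, 'u': 6}
counts['m'] = 3 → {'y': 9, 'b': 7, 'f': 1, 'u': 6, 'm': 3}
counts['b'] = 7+1 = 8 → {'y': 9, 'b': 8, 'f': 1, 'u': 6, 'm': 3}
del 'm' → {'y': 9, 'b': 8, 'f': 1, 'u': 6}
sum of values = 24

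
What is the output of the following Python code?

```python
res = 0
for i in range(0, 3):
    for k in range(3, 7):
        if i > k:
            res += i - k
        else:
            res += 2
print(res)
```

24

i=0,k=3: not 0>3, res = 0+2 = 2
i=0,k=4: not 0>4, res = 2+2 = 4
i=0,k=5: not 0>5, res = 4+2 = 6
i=0,k=6: not 0>6, res = 6+2 = 8
i=1,k=3: not 1>3, res = 8+2 = 10
i=1,k=4: not 1>4, res = 10+2 = 12
i=1,k=5: not 1>5, res = 12+2 = 14
i=1,k=6: not 1>6, res = 14+2 = 16
i=2,k=3: not 2>3, res = 16+2 = 18
i=2,k=4: not 2>4, res = 18+2 = 20
i=2,k=5: not 2>5, res = 20+2 = 22
i=2,k=6: not 2>6, res = 22+2 = 24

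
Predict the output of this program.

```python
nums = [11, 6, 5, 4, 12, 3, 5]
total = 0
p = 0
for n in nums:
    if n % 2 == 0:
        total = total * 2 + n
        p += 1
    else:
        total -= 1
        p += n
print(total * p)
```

810

n=11: not even, total = 0-1 = -1; p=11
n=6: even, total = (-1)*2+6 = 4; p=12
n=5: not even, total = 4-1 = 3; p=17
n=4: even, total = 3*2+4 = 10; p=18
n=12: even, total = 10*2+12 = 32; p=19
n=3: not even, total = 32-1 = 31; p=22
n=5: not even, total = 31-1 = 30; p=27
total*p = 30*27 = 810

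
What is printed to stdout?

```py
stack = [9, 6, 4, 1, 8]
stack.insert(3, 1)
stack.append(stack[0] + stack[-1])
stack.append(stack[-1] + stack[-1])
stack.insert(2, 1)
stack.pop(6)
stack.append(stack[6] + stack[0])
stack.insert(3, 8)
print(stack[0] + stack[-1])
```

35

insert 1 at 3 → [9, 6, 4, 1, 1, 8]
append stack[0]+stack[-1] = 9+8 = 17 → [9, 6, 4, 1, 1, 8, 17]
append stack[-1]+stack[-1] = 17+17 = 34 → [9, 6, 4, 1, 1, 8, 17, 34]
insert 1 at 2 → [9, 6, 1, 4, 1, 1, 8, 17, 34]
pop(6) removes 8 → [9, 6, 1, 4, 1, 1, 17, 34]
append stack[6]+stack[0] = 17+9 = 26 → [9, 6, 1, 4, 1, 1, 17, 34, 26]
insert 8 at 3 → [9, 6, 1, 8, 4, 1, 1, 17, 34, 26]
stack[0]+stack[-1] = 9+26 = 35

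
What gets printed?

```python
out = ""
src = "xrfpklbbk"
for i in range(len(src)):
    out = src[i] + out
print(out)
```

i=0: prepend 'x' → 'x'
i=1: prepend 'r' → 'rx'
i=2: prepend 'f' → 'frx'
i=3: prepend 'p' → 'pfrx'
i=4: prepend 'k' → 'kpfrx'
i=5: prepend 'l' → 'lkpfrx'
i=6: prepend 'b' → 'blkpfrx'
i=7: prepend 'b' → 'bblkpfrx'
i=8: prepend 'k' → 'kbblkpfrx'

kbblkpfrx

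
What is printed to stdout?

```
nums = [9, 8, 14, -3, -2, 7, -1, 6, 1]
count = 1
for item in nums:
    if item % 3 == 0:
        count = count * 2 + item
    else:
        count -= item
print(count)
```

item=9: %3==0, count = 1*2+9 = 11
item=8: not %3==0, count = 11-8 = 3
item=14: not %3==0, count = 3-14 = -11
item=-3: %3==0, count = (-11)*2+(-3) = -25
item=-2: not %3==0, count = (-25)-(-2) = -23
item=7: not %3==0, count = (-23)-7 = -30
item=-1: not %3==0, count = (-30)-(-1) = -29
item=6: %3==0, count = (-29)*2+6 = -52
item=1: not %3==0, count = (-52)-1 = -53

-53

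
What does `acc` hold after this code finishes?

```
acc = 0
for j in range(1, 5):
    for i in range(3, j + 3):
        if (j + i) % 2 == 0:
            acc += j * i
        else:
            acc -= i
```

j=1,i=3: even sum, acc = 0+3 = 3
j=2,i=3: odd sum, acc = 3-3 = 0
j=2,i=4: even sum, acc = 0+8 = 8
j=3,i=3: even sum, acc = 8+9 = 17
j=3,i=4: odd sum, acc = 17-4 = 13
j=3,i=5: even sum, acc = 13+15 = 28
j=4,i=3: odd sum, acc = 28-3 = 25
j=4,i=4: even sum, acc = 25+16 = 41
j=4,i=5: odd sum, acc = 41-5 = 36
j=4,i=6: even sum, acc = 36+24 = 60

60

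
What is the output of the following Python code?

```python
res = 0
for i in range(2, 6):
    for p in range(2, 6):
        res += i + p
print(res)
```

112

i=2,p=2: res = 0+4 = 4
i=2,p=3: res = 4+5 = 9
i=2,p=4: res = 9+6 = 15
i=2,p=5: res = 15+7 = 22
i=3,p=2: res = 22+5 = 27
i=3,p=3: res = 27+6 = 33
i=3,p=4: res = 33+7 = 40
i=3,p=5: res = 40+8 = 48
i=4,p=2: res = 48+6 = 54
i=4,p=3: res = 54+7 = 61
i=4,p=4: res = 61+8 = 69
i=4,p=5: res = 69+9 = 78
i=5,p=2: res = 78+7 = 85
i=5,p=3: res = 85+8 = 93
i=5,p=4: res = 93+9 = 102
i=5,p=5: res = 102+10 = 112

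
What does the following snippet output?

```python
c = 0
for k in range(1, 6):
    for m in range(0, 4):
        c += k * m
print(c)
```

90

k=1,m=0: c = 0+0 = 0
k=1,m=1: c = 0+1 = 1
k=1,m=2: c = 1+2 = 3
k=1,m=3: c = 3+3 = 6
k=2,m=0: c = 6+0 = 6
k=2,m=1: c = 6+2 = 8
k=2,m=2: c = 8+4 = 12
k=2,m=3: c = 12+6 = 18
k=3,m=0: c = 18+0 = 18
k=3,m=1: c = 18+3 = 21
k=3,m=2: c = 21+6 = 27
k=3,m=3: c = 27+9 = 36
k=4,m=0: c = 36+0 = 36
k=4,m=1: c = 36+4 = 40
k=4,m=2: c = 40+8 = 48
k=4,m=3: c = 48+12 = 60
k=5,m=0: c = 60+0 = 60
k=5,m=1: c = 60+5 = 65
k=5,m=2: c = 65+10 = 75
k=5,m=3: c = 75+15 = 90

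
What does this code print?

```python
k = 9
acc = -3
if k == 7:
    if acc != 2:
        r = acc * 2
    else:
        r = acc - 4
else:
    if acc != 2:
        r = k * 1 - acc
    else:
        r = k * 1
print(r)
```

k=9, acc=-3
k == 7 is False; acc != 2 is True
→ r = k * 1 - acc = 12

12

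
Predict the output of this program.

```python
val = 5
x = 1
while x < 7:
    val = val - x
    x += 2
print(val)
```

-4

x=1: val = 5-1 = 4
x=3: val = 4-3 = 1
x=5: val = 1-5 = -4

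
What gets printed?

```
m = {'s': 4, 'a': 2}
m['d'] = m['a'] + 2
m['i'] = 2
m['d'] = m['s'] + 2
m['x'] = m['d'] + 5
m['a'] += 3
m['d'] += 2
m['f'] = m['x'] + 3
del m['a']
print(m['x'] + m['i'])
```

13

m['d'] = m['a']+2 = 4 → {'s': 4, 'a': 2, 'd': 4}
m['i'] = 2 → {'s': 4, 'a': 2, 'd': 4, 'i': 2}
m['d'] = m['s']+2 = 6 → {'s': 4, 'a': 2, 'd': 6, 'i': 2}
m['x'] = m['d']+5 = 11 → {'s': 4, 'a': 2, 'd': 6, 'i': 2, 'x': 11}
m['a'] = 2+3 = 5 → {'s': 4, 'a': 5, 'd': 6, 'i': 2, 'x': 11}
m['d'] = 6+2 = 8 → {'s': 4, 'a': 5, 'd': 8, 'i': 2, 'x': 11}
m['f'] = m['x']+3 = 14 → {'s': 4, 'a': 5, 'd': 8, 'i': 2, 'x': 11, 'f': 14}
del 'a' → {'s': 4, 'd': 8, 'i': 2, 'x': 11, 'f': 14}
m['x']+m['i'] = 11+2 = 13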